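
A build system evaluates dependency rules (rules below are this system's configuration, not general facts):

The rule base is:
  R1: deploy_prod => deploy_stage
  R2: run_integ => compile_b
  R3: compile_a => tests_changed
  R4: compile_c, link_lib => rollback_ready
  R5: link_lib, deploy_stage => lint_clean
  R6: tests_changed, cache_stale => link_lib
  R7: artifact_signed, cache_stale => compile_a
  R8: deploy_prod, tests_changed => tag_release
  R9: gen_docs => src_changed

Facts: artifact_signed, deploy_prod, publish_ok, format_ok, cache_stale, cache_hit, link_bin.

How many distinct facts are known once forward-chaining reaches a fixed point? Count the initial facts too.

13

Round 1 — R1, R7, derive deploy_stage, compile_a.
Round 2 — R3, derive tests_changed.
Round 3 — R6, R8, derive link_lib, tag_release.
Round 4 — R5, derive lint_clean.
Closure: {artifact_signed, cache_hit, cache_stale, compile_a, deploy_prod, deploy_stage, format_ok, link_bin, link_lib, lint_clean, publish_ok, tag_release, tests_changed} — 13 facts.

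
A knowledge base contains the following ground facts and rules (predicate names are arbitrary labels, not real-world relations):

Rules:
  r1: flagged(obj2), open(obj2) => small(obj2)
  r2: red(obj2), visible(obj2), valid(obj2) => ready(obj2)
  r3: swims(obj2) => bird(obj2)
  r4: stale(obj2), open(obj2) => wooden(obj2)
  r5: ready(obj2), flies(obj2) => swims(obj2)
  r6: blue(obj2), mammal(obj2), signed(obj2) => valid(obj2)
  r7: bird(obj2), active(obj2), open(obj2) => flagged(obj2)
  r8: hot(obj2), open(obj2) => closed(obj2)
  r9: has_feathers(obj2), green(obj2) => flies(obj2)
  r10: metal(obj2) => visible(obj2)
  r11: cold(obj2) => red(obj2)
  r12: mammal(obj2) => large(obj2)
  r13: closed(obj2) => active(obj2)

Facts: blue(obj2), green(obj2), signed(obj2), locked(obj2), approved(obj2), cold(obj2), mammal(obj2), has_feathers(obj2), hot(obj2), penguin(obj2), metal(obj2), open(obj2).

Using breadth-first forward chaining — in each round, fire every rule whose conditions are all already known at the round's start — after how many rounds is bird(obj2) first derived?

Round 1 — r6, r8, r9, r10, r11, r12, derive valid(obj2), closed(obj2), flies(obj2), visible(obj2), red(obj2), large(obj2).
Round 2 — r2, r13, derive ready(obj2), active(obj2).
Round 3 — r5, derive swims(obj2).
Round 4 — r3, derive bird(obj2).
bird(obj2) first appears in round 4.

4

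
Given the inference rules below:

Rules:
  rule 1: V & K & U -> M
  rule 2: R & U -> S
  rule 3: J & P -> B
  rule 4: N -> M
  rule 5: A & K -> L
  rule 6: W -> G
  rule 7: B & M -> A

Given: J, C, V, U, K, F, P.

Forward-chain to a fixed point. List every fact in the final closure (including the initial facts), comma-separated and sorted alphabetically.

Round 1 fires rule 1, rule 3, giving M, B.
Round 2 fires rule 7, giving A.
Round 3 fires rule 5, giving L.

A, B, C, F, J, K, L, M, P, U, V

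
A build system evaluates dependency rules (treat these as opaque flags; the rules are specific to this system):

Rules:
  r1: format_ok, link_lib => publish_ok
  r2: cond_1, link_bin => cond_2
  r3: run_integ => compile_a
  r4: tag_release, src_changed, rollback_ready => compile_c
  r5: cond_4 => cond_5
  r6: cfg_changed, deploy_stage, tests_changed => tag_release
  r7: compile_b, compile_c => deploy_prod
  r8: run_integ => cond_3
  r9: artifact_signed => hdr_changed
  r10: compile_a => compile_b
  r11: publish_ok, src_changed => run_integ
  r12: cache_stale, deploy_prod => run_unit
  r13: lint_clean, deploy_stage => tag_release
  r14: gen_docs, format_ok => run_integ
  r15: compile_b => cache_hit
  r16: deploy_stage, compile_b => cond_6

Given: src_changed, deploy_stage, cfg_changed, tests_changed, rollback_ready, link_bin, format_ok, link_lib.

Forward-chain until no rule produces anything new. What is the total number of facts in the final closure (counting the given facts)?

Round 1: r1 [format_ok, link_lib => publish_ok]; r6 [cfg_changed, deploy_stage, tests_changed => tag_release]. New: publish_ok, tag_release.
Round 2: r4 [tag_release, src_changed, rollback_ready => compile_c]; r11 [publish_ok, src_changed => run_integ]. New: compile_c, run_integ.
Round 3: r3 [run_integ => compile_a]; r8 [run_integ => cond_3]. New: compile_a, cond_3.
Round 4: r10 [compile_a => compile_b]. New: compile_b.
Round 5: r7 [compile_b, compile_c => deploy_prod]; r15 [compile_b => cache_hit]; r16 [deploy_stage, compile_b => cond_6]. New: deploy_prod, cache_hit, cond_6.
Closure: {cache_hit, cfg_changed, compile_a, compile_b, compile_c, cond_3, cond_6, deploy_prod, deploy_stage, format_ok, link_bin, link_lib, publish_ok, rollback_ready, run_integ, src_changed, tag_release, tests_changed} — 18 facts.

18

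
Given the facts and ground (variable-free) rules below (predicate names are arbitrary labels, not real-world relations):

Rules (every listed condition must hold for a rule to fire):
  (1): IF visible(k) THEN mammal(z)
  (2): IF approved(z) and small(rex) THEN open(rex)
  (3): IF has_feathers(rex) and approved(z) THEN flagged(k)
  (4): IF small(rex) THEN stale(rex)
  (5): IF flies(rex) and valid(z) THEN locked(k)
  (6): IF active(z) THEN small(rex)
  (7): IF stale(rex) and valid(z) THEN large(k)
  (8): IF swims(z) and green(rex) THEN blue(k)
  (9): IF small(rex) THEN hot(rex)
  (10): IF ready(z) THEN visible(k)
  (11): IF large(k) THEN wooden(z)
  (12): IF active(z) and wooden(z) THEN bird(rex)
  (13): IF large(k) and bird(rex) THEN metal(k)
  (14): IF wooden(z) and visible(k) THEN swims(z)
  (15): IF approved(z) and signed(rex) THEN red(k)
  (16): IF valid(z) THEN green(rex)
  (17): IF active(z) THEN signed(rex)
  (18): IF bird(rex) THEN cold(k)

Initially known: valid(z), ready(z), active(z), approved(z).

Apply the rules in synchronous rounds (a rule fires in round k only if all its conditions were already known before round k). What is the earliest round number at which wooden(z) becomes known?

4

Round 1: (6) [IF active(z) THEN small(rex)]; (10) [IF ready(z) THEN visible(k)]; (16) [IF valid(z) THEN green(rex)]; (17) [IF active(z) THEN signed(rex)]. New: small(rex), visible(k), green(rex), signed(rex).
Round 2: (1) [IF visible(k) THEN mammal(z)]; (2) [IF approved(z) and small(rex) THEN open(rex)]; (4) [IF small(rex) THEN stale(rex)]; (9) [IF small(rex) THEN hot(rex)]; (15) [IF approved(z) and signed(rex) THEN red(k)]. New: mammal(z), open(rex), stale(rex), hot(rex), red(k).
Round 3: (7) [IF stale(rex) and valid(z) THEN large(k)]. New: large(k).
Round 4: (11) [IF large(k) THEN wooden(z)]. New: wooden(z).
wooden(z) first appears in round 4.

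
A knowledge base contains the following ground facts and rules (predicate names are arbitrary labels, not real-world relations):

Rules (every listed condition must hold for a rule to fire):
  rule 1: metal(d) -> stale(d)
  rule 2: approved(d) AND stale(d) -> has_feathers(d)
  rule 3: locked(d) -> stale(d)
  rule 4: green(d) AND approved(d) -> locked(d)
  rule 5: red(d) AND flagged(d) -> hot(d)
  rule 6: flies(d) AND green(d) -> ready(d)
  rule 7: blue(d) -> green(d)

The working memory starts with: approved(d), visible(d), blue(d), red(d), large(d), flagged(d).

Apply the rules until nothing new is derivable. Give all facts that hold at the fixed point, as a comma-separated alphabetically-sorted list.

[1] rule 5 [red(d) AND flagged(d) -> hot(d)]; rule 7 [blue(d) -> green(d)]. ⇒ new: hot(d), green(d).
[2] rule 4 [green(d) AND approved(d) -> locked(d)]. ⇒ new: locked(d).
[3] rule 3 [locked(d) -> stale(d)]. ⇒ new: stale(d).
[4] rule 2 [approved(d) AND stale(d) -> has_feathers(d)]. ⇒ new: has_feathers(d).

approved(d), blue(d), flagged(d), green(d), has_feathers(d), hot(d), large(d), locked(d), red(d), stale(d), visible(d)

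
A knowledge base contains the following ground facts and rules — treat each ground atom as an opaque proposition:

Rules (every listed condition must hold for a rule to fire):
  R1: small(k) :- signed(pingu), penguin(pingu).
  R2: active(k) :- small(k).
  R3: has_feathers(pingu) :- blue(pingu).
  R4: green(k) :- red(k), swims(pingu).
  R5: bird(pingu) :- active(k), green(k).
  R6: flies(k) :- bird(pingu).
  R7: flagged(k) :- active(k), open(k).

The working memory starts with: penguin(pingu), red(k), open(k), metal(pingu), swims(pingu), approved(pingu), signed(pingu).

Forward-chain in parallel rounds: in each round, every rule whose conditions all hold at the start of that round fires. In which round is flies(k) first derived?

4

Round 1: R1 [small(k) :- signed(pingu), penguin(pingu).]; R4 [green(k) :- red(k), swims(pingu).]. New: small(k), green(k).
Round 2: R2 [active(k) :- small(k).]. New: active(k).
Round 3: R5 [bird(pingu) :- active(k), green(k).]; R7 [flagged(k) :- active(k), open(k).]. New: bird(pingu), flagged(k).
Round 4: R6 [flies(k) :- bird(pingu).]. New: flies(k).
flies(k) first appears in round 4.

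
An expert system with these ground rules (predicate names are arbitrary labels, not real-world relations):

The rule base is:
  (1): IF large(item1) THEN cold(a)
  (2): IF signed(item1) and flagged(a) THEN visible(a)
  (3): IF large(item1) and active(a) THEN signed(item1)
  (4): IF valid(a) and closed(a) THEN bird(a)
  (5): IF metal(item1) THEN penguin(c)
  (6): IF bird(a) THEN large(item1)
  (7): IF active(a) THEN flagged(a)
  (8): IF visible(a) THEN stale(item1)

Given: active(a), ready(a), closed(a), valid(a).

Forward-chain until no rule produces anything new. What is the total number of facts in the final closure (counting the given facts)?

11

Round 1: (4) [IF valid(a) and closed(a) THEN bird(a)]; (7) [IF active(a) THEN flagged(a)]. New: bird(a), flagged(a).
Round 2: (6) [IF bird(a) THEN large(item1)]. New: large(item1).
Round 3: (1) [IF large(item1) THEN cold(a)]; (3) [IF large(item1) and active(a) THEN signed(item1)]. New: cold(a), signed(item1).
Round 4: (2) [IF signed(item1) and flagged(a) THEN visible(a)]. New: visible(a).
Round 5: (8) [IF visible(a) THEN stale(item1)]. New: stale(item1).
Closure: {active(a), bird(a), closed(a), cold(a), flagged(a), large(item1), ready(a), signed(item1), stale(item1), valid(a), visible(a)} — 11 facts.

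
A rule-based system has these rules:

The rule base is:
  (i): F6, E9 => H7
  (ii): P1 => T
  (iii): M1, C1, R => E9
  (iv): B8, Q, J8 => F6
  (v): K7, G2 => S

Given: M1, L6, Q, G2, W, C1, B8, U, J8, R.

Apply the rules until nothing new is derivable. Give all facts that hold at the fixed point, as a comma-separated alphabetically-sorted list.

Round 1: (iii) [M1, C1, R => E9]; (iv) [B8, Q, J8 => F6]. Adds E9, F6.
Round 2: (i) [F6, E9 => H7]. Adds H7.

B8, C1, E9, F6, G2, H7, J8, L6, M1, Q, R, U, W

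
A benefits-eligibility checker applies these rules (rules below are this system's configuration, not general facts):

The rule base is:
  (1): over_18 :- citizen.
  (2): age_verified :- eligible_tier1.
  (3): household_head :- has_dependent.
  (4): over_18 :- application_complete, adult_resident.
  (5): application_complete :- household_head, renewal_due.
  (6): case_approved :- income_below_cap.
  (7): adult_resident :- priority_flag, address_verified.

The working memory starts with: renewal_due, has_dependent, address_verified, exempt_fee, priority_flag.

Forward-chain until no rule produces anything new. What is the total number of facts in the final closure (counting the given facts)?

Round 1 fires (3), (7), giving household_head, adult_resident.
Round 2 fires (5), giving application_complete.
Round 3 fires (4), giving over_18.
Closure: {address_verified, adult_resident, application_complete, exempt_fee, has_dependent, household_head, over_18, priority_flag, renewal_due} — 9 facts.

9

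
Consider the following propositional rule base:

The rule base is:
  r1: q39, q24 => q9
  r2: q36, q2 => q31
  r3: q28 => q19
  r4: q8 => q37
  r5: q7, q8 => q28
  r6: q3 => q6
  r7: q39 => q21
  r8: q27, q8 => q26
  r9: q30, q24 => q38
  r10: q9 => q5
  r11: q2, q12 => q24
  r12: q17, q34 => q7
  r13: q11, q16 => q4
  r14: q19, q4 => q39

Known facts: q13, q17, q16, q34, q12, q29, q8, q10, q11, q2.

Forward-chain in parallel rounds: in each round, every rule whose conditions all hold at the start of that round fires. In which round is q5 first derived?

6

Round 1: r4 [q8 => q37]; r11 [q2, q12 => q24]; r12 [q17, q34 => q7]; r13 [q11, q16 => q4]. Adds q37, q24, q7, q4.
Round 2: r5 [q7, q8 => q28]. Adds q28.
Round 3: r3 [q28 => q19]. Adds q19.
Round 4: r14 [q19, q4 => q39]. Adds q39.
Round 5: r1 [q39, q24 => q9]; r7 [q39 => q21]. Adds q9, q21.
Round 6: r10 [q9 => q5]. Adds q5.
q5 first appears in round 6.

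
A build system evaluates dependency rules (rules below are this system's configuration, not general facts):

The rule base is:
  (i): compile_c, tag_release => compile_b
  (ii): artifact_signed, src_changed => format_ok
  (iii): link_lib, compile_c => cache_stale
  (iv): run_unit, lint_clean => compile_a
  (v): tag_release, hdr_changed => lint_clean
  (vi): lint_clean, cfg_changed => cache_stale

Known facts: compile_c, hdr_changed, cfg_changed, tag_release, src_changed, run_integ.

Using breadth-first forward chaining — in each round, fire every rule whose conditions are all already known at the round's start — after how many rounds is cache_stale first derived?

Round 1: (i) [compile_c, tag_release => compile_b]; (v) [tag_release, hdr_changed => lint_clean]. Adds compile_b, lint_clean.
Round 2: (vi) [lint_clean, cfg_changed => cache_stale]. Adds cache_stale.
cache_stale first appears in round 2.

2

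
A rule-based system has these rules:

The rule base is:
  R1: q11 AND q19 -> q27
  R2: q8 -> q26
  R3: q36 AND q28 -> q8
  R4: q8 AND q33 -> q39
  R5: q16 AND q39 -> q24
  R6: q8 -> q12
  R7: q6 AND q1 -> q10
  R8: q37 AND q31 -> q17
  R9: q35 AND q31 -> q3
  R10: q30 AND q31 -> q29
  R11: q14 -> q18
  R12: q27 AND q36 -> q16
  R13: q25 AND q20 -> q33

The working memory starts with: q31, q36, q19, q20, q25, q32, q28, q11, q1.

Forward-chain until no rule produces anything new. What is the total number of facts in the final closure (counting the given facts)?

17

Round 1 fires R1, R3, R13, giving q27, q8, q33.
Round 2 fires R2, R4, R6, R12, giving q26, q39, q12, q16.
Round 3 fires R5, giving q24.
Closure: {q1, q11, q12, q16, q19, q20, q24, q25, q26, q27, q28, q31, q32, q33, q36, q39, q8} — 17 facts.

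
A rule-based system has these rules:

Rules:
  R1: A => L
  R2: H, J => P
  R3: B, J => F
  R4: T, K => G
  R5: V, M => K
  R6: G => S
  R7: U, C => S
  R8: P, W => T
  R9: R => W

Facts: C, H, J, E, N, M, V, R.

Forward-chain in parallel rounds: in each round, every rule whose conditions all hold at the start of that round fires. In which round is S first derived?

Round 1: R2 [H, J => P]; R5 [V, M => K]; R9 [R => W]. New: P, K, W.
Round 2: R8 [P, W => T]. New: T.
Round 3: R4 [T, K => G]. New: G.
Round 4: R6 [G => S]. New: S.
S first appears in round 4.

4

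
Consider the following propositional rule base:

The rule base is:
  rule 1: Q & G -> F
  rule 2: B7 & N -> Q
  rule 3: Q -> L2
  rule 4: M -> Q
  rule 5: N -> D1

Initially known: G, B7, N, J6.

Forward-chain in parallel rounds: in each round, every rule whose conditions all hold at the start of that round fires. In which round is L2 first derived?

Round 1 fires rule 2, rule 5, giving Q, D1.
Round 2 fires rule 1, rule 3, giving F, L2.
L2 first appears in round 2.

2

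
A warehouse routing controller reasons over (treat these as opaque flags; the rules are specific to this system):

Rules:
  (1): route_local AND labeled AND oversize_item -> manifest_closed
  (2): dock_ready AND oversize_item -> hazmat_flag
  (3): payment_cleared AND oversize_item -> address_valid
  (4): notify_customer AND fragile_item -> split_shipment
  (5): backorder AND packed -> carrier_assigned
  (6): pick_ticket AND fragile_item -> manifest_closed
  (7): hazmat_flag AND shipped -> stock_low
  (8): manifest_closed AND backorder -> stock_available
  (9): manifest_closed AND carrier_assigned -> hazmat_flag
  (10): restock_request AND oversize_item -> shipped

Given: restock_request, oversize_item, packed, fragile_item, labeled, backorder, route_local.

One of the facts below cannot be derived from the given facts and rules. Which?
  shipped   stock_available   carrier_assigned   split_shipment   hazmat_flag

[1] (1) [route_local AND labeled AND oversize_item -> manifest_closed]; (5) [backorder AND packed -> carrier_assigned]; (10) [restock_request AND oversize_item -> shipped]. ⇒ new: manifest_closed, carrier_assigned, shipped.
[2] (8) [manifest_closed AND backorder -> stock_available]; (9) [manifest_closed AND carrier_assigned -> hazmat_flag]. ⇒ new: stock_available, hazmat_flag.
[3] (7) [hazmat_flag AND shipped -> stock_low]. ⇒ new: stock_low.
Derived: shipped (round 1), hazmat_flag (round 2), carrier_assigned (round 1), stock_available (round 2). split_shipment never appears in any round.

split_shipment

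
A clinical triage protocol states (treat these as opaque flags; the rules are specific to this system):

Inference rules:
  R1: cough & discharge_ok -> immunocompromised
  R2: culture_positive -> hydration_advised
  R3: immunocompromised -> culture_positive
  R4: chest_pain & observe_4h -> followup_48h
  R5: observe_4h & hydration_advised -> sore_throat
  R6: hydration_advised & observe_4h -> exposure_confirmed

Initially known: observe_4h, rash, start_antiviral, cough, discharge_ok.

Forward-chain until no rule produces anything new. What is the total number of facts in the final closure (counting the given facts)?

10

Round 1: R1 [cough & discharge_ok -> immunocompromised]. New: immunocompromised.
Round 2: R3 [immunocompromised -> culture_positive]. New: culture_positive.
Round 3: R2 [culture_positive -> hydration_advised]. New: hydration_advised.
Round 4: R5 [observe_4h & hydration_advised -> sore_throat]; R6 [hydration_advised & observe_4h -> exposure_confirmed]. New: sore_throat, exposure_confirmed.
Closure: {cough, culture_positive, discharge_ok, exposure_confirmed, hydration_advised, immunocompromised, observe_4h, rash, sore_throat, start_antiviral} — 10 facts.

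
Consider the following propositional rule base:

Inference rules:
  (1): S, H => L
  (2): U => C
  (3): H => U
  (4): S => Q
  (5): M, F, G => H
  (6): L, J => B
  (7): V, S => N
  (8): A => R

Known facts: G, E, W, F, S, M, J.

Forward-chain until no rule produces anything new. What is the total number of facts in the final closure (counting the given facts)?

Round 1 — (4), (5), derive Q, H.
Round 2 — (1), (3), derive L, U.
Round 3 — (2), (6), derive C, B.
Closure: {B, C, E, F, G, H, J, L, M, Q, S, U, W} — 13 facts.

13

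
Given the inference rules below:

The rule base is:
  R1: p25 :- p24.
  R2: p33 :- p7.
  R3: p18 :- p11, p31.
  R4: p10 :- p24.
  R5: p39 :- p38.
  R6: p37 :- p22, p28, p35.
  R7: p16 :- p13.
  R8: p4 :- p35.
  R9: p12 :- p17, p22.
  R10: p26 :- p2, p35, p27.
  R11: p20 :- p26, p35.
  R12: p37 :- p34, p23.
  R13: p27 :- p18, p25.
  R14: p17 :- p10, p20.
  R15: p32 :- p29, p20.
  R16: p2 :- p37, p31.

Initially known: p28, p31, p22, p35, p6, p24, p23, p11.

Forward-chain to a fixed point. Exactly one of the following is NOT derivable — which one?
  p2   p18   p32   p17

Round 1: R1 [p25 :- p24.]; R3 [p18 :- p11, p31.]; R4 [p10 :- p24.]; R6 [p37 :- p22, p28, p35.]; R8 [p4 :- p35.]. Adds p25, p18, p10, p37, p4.
Round 2: R13 [p27 :- p18, p25.]; R16 [p2 :- p37, p31.]. Adds p27, p2.
Round 3: R10 [p26 :- p2, p35, p27.]. Adds p26.
Round 4: R11 [p20 :- p26, p35.]. Adds p20.
Round 5: R14 [p17 :- p10, p20.]. Adds p17.
Round 6: R9 [p12 :- p17, p22.]. Adds p12.
Derived: p2 (round 2), p17 (round 5), p18 (round 1). p32 never appears in any round.

p32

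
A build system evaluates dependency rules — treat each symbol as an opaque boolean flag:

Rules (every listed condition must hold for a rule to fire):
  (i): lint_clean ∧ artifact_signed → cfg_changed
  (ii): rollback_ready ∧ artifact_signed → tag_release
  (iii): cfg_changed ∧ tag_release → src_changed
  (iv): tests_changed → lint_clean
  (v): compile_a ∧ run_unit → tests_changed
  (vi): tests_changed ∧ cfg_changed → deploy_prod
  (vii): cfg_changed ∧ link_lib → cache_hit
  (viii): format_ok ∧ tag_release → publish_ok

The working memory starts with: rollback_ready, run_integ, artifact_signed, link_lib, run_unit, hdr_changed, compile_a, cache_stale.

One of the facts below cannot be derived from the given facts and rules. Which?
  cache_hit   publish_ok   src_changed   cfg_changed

Round 1 — (ii), (v), derive tag_release, tests_changed.
Round 2 — (iv), derive lint_clean.
Round 3 — (i), derive cfg_changed.
Round 4 — (iii), (vi), (vii), derive src_changed, deploy_prod, cache_hit.
Derived: cache_hit (round 4), src_changed (round 4), cfg_changed (round 3). publish_ok never appears in any round.

publish_ok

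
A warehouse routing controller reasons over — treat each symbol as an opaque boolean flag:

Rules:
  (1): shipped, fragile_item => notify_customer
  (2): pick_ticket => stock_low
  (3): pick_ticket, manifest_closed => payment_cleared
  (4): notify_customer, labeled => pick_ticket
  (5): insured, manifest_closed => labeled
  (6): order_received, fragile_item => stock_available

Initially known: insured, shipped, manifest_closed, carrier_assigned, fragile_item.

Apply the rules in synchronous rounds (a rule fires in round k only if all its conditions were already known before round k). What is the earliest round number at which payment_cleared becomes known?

3

Round 1: (1) [shipped, fragile_item => notify_customer]; (5) [insured, manifest_closed => labeled]. New: notify_customer, labeled.
Round 2: (4) [notify_customer, labeled => pick_ticket]. New: pick_ticket.
Round 3: (2) [pick_ticket => stock_low]; (3) [pick_ticket, manifest_closed => payment_cleared]. New: stock_low, payment_cleared.
payment_cleared first appears in round 3.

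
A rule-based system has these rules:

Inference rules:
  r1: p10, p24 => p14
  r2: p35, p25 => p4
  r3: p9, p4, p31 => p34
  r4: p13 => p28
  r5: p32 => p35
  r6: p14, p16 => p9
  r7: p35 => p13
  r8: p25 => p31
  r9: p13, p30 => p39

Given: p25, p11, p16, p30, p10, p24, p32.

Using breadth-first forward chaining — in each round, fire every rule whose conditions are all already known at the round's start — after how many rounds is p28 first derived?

3

Round 1: r1 [p10, p24 => p14]; r5 [p32 => p35]; r8 [p25 => p31]. Adds p14, p35, p31.
Round 2: r2 [p35, p25 => p4]; r6 [p14, p16 => p9]; r7 [p35 => p13]. Adds p4, p9, p13.
Round 3: r3 [p9, p4, p31 => p34]; r4 [p13 => p28]; r9 [p13, p30 => p39]. Adds p34, p28, p39.
p28 first appears in round 3.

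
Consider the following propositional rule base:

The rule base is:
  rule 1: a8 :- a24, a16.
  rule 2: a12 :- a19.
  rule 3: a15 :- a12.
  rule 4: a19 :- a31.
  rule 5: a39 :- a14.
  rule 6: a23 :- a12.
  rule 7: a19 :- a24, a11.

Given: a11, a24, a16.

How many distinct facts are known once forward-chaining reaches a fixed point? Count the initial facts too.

8

Round 1: rule 1 [a8 :- a24, a16.]; rule 7 [a19 :- a24, a11.]. New: a8, a19.
Round 2: rule 2 [a12 :- a19.]. New: a12.
Round 3: rule 3 [a15 :- a12.]; rule 6 [a23 :- a12.]. New: a15, a23.
Closure: {a11, a12, a15, a16, a19, a23, a24, a8} — 8 facts.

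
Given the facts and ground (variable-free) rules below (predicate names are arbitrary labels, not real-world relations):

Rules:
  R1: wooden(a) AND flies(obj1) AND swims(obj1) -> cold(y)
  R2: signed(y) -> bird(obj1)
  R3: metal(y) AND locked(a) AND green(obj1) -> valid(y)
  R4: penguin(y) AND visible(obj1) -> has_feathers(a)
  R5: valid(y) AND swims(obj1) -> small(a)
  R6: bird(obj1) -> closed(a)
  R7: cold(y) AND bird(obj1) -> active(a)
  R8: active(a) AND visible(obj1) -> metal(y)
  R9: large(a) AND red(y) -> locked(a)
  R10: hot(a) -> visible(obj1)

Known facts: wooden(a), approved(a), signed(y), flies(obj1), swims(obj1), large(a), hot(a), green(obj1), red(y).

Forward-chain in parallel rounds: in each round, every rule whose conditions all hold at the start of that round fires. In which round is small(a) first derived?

Round 1 fires R1, R2, R9, R10, giving cold(y), bird(obj1), locked(a), visible(obj1).
Round 2 fires R6, R7, giving closed(a), active(a).
Round 3 fires R8, giving metal(y).
Round 4 fires R3, giving valid(y).
Round 5 fires R5, giving small(a).
small(a) first appears in round 5.

5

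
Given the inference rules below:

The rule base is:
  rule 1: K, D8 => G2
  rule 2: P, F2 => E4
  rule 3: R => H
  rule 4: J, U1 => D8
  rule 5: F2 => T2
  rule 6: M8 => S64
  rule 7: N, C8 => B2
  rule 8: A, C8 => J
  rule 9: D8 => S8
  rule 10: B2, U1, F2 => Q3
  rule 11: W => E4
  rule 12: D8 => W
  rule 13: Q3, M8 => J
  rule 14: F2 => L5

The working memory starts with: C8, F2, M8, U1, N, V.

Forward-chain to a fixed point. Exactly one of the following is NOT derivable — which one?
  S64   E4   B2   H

[1] rule 5 [F2 => T2]; rule 6 [M8 => S64]; rule 7 [N, C8 => B2]; rule 14 [F2 => L5]. ⇒ new: T2, S64, B2, L5.
[2] rule 10 [B2, U1, F2 => Q3]. ⇒ new: Q3.
[3] rule 13 [Q3, M8 => J]. ⇒ new: J.
[4] rule 4 [J, U1 => D8]. ⇒ new: D8.
[5] rule 9 [D8 => S8]; rule 12 [D8 => W]. ⇒ new: S8, W.
[6] rule 11 [W => E4]. ⇒ new: E4.
Derived: B2 (round 1), E4 (round 6), S64 (round 1). H never appears in any round.

H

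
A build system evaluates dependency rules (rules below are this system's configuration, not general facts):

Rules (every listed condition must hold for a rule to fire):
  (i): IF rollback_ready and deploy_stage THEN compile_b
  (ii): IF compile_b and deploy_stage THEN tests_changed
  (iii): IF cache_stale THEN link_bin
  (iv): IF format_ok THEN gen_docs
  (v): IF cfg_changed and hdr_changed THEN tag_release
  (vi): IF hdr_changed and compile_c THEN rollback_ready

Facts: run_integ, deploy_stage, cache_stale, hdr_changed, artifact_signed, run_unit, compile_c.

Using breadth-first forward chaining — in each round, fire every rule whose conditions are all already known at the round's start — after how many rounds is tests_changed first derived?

[1] (iii) [IF cache_stale THEN link_bin]; (vi) [IF hdr_changed and compile_c THEN rollback_ready]. ⇒ new: link_bin, rollback_ready.
[2] (i) [IF rollback_ready and deploy_stage THEN compile_b]. ⇒ new: compile_b.
[3] (ii) [IF compile_b and deploy_stage THEN tests_changed]. ⇒ new: tests_changed.
tests_changed first appears in round 3.

3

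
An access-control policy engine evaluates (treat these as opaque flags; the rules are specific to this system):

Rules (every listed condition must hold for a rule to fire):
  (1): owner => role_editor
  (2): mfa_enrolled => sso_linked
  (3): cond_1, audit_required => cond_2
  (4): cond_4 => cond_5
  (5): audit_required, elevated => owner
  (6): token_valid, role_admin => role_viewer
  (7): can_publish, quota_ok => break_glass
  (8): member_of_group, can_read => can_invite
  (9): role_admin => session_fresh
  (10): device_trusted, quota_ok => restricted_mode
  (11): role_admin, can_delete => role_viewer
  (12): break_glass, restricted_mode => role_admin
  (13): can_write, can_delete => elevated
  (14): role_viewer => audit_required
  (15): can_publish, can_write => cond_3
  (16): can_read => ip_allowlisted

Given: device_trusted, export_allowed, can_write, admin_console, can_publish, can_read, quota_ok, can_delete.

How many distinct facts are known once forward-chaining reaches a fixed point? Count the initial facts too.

19

[1] (7) [can_publish, quota_ok => break_glass]; (10) [device_trusted, quota_ok => restricted_mode]; (13) [can_write, can_delete => elevated]; (15) [can_publish, can_write => cond_3]; (16) [can_read => ip_allowlisted]. ⇒ new: break_glass, restricted_mode, elevated, cond_3, ip_allowlisted.
[2] (12) [break_glass, restricted_mode => role_admin]. ⇒ new: role_admin.
[3] (9) [role_admin => session_fresh]; (11) [role_admin, can_delete => role_viewer]. ⇒ new: session_fresh, role_viewer.
[4] (14) [role_viewer => audit_required]. ⇒ new: audit_required.
[5] (5) [audit_required, elevated => owner]. ⇒ new: owner.
[6] (1) [owner => role_editor]. ⇒ new: role_editor.
Closure: {admin_console, audit_required, break_glass, can_delete, can_publish, can_read, can_write, cond_3, device_trusted, elevated, export_allowed, ip_allowlisted, owner, quota_ok, restricted_mode, role_admin, role_editor, role_viewer, session_fresh} — 19 facts.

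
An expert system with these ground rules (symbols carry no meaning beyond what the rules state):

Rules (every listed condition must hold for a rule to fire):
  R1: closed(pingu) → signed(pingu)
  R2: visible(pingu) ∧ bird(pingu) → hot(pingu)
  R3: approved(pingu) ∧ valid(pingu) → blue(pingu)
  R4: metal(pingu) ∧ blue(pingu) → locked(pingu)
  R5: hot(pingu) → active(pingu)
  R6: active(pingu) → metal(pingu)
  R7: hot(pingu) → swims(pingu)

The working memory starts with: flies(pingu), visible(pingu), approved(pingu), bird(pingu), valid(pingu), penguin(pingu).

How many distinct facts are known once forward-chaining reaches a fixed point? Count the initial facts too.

Round 1 — R2, R3, derive hot(pingu), blue(pingu).
Round 2 — R5, R7, derive active(pingu), swims(pingu).
Round 3 — R6, derive metal(pingu).
Round 4 — R4, derive locked(pingu).
Closure: {active(pingu), approved(pingu), bird(pingu), blue(pingu), flies(pingu), hot(pingu), locked(pingu), metal(pingu), penguin(pingu), swims(pingu), valid(pingu), visible(pingu)} — 12 facts.

12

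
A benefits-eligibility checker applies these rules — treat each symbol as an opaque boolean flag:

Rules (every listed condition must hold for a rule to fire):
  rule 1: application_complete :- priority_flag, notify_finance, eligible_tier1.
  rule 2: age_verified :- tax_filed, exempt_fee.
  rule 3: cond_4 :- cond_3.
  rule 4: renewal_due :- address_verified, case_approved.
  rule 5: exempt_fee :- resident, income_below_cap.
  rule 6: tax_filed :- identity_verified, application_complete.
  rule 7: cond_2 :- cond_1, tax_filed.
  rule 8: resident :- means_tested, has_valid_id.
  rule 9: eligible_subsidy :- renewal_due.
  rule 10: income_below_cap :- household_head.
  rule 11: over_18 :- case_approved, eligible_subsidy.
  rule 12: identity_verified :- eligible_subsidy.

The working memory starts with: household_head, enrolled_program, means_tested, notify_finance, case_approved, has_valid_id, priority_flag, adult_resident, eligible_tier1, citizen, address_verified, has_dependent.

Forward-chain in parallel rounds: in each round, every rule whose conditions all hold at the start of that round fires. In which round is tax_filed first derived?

4

Round 1: rule 1 [application_complete :- priority_flag, notify_finance, eligible_tier1.]; rule 4 [renewal_due :- address_verified, case_approved.]; rule 8 [resident :- means_tested, has_valid_id.]; rule 10 [income_below_cap :- household_head.]. New: application_complete, renewal_due, resident, income_below_cap.
Round 2: rule 5 [exempt_fee :- resident, income_below_cap.]; rule 9 [eligible_subsidy :- renewal_due.]. New: exempt_fee, eligible_subsidy.
Round 3: rule 11 [over_18 :- case_approved, eligible_subsidy.]; rule 12 [identity_verified :- eligible_subsidy.]. New: over_18, identity_verified.
Round 4: rule 6 [tax_filed :- identity_verified, application_complete.]. New: tax_filed.
tax_filed first appears in round 4.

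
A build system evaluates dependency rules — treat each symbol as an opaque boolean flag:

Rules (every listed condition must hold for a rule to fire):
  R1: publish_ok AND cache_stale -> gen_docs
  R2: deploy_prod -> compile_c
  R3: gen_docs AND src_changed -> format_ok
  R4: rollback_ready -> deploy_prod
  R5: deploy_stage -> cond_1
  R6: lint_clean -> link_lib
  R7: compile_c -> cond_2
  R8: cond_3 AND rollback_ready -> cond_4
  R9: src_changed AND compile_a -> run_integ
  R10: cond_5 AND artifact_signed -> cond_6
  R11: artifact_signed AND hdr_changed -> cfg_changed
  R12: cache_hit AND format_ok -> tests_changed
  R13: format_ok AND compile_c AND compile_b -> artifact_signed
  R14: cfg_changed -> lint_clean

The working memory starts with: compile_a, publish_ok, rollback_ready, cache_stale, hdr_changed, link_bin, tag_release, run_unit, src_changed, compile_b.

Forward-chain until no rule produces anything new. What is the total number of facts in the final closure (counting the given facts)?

20

Round 1: R1 [publish_ok AND cache_stale -> gen_docs]; R4 [rollback_ready -> deploy_prod]; R9 [src_changed AND compile_a -> run_integ]. Adds gen_docs, deploy_prod, run_integ.
Round 2: R2 [deploy_prod -> compile_c]; R3 [gen_docs AND src_changed -> format_ok]. Adds compile_c, format_ok.
Round 3: R7 [compile_c -> cond_2]; R13 [format_ok AND compile_c AND compile_b -> artifact_signed]. Adds cond_2, artifact_signed.
Round 4: R11 [artifact_signed AND hdr_changed -> cfg_changed]. Adds cfg_changed.
Round 5: R14 [cfg_changed -> lint_clean]. Adds lint_clean.
Round 6: R6 [lint_clean -> link_lib]. Adds link_lib.
Closure: {artifact_signed, cache_stale, cfg_changed, compile_a, compile_b, compile_c, cond_2, deploy_prod, format_ok, gen_docs, hdr_changed, link_bin, link_lib, lint_clean, publish_ok, rollback_ready, run_integ, run_unit, src_changed, tag_release} — 20 facts.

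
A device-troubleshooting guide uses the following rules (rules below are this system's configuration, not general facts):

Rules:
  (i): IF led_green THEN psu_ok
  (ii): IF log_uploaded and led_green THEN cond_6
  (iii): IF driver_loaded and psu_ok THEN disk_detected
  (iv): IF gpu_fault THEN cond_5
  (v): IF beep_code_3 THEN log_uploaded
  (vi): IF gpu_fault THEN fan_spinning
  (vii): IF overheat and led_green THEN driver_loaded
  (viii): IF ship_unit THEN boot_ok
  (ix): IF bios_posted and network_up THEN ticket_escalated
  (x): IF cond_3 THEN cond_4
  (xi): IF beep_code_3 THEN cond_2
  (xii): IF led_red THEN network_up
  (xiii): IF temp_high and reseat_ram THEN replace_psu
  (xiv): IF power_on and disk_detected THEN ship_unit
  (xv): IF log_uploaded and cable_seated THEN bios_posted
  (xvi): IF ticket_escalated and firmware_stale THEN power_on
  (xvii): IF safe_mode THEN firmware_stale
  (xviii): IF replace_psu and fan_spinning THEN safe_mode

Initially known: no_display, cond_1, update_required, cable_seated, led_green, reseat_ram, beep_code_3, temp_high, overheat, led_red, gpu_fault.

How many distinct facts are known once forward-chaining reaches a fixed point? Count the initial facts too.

28

Round 1 fires (i), (iv), (v), (vi), (vii), (xi), (xii), (xiii), giving psu_ok, cond_5, log_uploaded, fan_spinning, driver_loaded, cond_2, network_up, replace_psu.
Round 2 fires (ii), (iii), (xv), (xviii), giving cond_6, disk_detected, bios_posted, safe_mode.
Round 3 fires (ix), (xvii), giving ticket_escalated, firmware_stale.
Round 4 fires (xvi), giving power_on.
Round 5 fires (xiv), giving ship_unit.
Round 6 fires (viii), giving boot_ok.
Closure: {beep_code_3, bios_posted, boot_ok, cable_seated, cond_1, cond_2, cond_5, cond_6, disk_detected, driver_loaded, fan_spinning, firmware_stale, gpu_fault, led_green, led_red, log_uploaded, network_up, no_display, overheat, power_on, psu_ok, replace_psu, reseat_ram, safe_mode, ship_unit, temp_high, ticket_escalated, update_required} — 28 facts.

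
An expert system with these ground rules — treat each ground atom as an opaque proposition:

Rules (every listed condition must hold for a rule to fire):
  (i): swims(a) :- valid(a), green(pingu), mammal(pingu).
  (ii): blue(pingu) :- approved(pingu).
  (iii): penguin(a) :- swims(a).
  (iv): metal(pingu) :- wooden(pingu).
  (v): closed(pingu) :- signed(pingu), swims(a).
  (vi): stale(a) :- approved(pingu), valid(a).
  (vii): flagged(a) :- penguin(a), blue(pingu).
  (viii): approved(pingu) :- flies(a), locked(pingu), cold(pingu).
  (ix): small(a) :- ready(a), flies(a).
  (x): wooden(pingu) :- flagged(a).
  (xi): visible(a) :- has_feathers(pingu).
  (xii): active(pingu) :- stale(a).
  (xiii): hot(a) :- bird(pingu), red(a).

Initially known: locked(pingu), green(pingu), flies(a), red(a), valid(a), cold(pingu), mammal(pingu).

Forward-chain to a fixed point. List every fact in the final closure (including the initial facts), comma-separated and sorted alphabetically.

Round 1 — (i), (viii), derive swims(a), approved(pingu).
Round 2 — (ii), (iii), (vi), derive blue(pingu), penguin(a), stale(a).
Round 3 — (vii), (xii), derive flagged(a), active(pingu).
Round 4 — (x), derive wooden(pingu).
Round 5 — (iv), derive metal(pingu).

active(pingu), approved(pingu), blue(pingu), cold(pingu), flagged(a), flies(a), green(pingu), locked(pingu), mammal(pingu), metal(pingu), penguin(a), red(a), stale(a), swims(a), valid(a), wooden(pingu)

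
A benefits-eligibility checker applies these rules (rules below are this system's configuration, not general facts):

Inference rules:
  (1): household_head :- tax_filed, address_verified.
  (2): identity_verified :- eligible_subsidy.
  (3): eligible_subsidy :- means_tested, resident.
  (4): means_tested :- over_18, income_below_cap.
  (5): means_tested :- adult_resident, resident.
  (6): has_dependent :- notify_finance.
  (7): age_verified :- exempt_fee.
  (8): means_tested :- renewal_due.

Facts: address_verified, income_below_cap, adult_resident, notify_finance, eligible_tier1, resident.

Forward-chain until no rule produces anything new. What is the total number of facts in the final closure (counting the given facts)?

10

Round 1 fires (5), (6), giving means_tested, has_dependent.
Round 2 fires (3), giving eligible_subsidy.
Round 3 fires (2), giving identity_verified.
Closure: {address_verified, adult_resident, eligible_subsidy, eligible_tier1, has_dependent, identity_verified, income_below_cap, means_tested, notify_finance, resident} — 10 facts.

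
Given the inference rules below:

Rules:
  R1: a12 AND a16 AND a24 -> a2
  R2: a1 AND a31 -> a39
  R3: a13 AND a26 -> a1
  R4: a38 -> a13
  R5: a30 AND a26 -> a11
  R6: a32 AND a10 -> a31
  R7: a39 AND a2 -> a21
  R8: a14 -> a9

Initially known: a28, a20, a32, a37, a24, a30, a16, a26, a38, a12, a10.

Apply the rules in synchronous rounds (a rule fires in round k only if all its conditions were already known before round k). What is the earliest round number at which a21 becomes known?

Round 1: R1 [a12 AND a16 AND a24 -> a2]; R4 [a38 -> a13]; R5 [a30 AND a26 -> a11]; R6 [a32 AND a10 -> a31]. New: a2, a13, a11, a31.
Round 2: R3 [a13 AND a26 -> a1]. New: a1.
Round 3: R2 [a1 AND a31 -> a39]. New: a39.
Round 4: R7 [a39 AND a2 -> a21]. New: a21.
a21 first appears in round 4.

4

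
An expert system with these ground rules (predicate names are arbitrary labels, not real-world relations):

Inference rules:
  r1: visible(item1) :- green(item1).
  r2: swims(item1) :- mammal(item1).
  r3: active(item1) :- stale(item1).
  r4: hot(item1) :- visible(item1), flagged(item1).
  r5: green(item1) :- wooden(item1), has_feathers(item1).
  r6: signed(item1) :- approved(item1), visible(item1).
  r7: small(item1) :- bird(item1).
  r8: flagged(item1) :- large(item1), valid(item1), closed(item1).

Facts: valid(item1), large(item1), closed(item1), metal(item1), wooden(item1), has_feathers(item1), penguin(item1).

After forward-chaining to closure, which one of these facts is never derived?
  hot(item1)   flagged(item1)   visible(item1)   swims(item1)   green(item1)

swims(item1)

Round 1 fires r5, r8, giving green(item1), flagged(item1).
Round 2 fires r1, giving visible(item1).
Round 3 fires r4, giving hot(item1).
Derived: hot(item1) (round 3), visible(item1) (round 2), flagged(item1) (round 1), green(item1) (round 1). swims(item1) never appears in any round.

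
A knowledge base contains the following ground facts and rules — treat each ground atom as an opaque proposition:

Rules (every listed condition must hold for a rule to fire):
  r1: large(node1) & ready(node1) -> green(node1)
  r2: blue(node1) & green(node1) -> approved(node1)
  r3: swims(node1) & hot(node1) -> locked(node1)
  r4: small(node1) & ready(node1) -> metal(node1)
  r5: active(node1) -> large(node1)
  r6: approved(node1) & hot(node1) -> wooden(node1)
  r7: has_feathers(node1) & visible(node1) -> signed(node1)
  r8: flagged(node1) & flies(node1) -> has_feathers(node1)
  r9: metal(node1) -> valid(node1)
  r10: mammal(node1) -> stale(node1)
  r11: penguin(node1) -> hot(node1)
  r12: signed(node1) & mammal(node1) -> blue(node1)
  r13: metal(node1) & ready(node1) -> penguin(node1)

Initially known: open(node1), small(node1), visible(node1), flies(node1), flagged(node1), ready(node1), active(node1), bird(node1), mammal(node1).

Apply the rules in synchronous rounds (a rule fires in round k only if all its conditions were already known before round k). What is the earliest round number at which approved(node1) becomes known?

4

Round 1 fires r4, r5, r8, r10, giving metal(node1), large(node1), has_feathers(node1), stale(node1).
Round 2 fires r1, r7, r9, r13, giving green(node1), signed(node1), valid(node1), penguin(node1).
Round 3 fires r11, r12, giving hot(node1), blue(node1).
Round 4 fires r2, giving approved(node1).
approved(node1) first appears in round 4.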